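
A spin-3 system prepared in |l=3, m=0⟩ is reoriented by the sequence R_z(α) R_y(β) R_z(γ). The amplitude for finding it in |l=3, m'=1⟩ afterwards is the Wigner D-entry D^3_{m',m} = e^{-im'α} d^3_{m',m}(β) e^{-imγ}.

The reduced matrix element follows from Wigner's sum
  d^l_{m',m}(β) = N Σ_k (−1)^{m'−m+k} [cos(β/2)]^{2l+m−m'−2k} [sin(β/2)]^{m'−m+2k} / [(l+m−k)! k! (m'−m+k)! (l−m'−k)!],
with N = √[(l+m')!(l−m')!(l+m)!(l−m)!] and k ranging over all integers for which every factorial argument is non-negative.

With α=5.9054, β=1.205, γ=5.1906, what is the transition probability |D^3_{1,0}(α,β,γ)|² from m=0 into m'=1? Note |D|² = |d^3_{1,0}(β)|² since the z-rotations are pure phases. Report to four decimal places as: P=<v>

First d^3_{1,0}(β=1.205), then the phase factors e^{-i(1)α} and e^{-i(0)γ}:
With c≡cos(β/2)=0.823921 and s≡sin(β/2)=0.566704, N=[24·2·6·6]^{1/2}=41.569219
The bounds max(0,m−m')=0 and min(l+m,l−m')=2 give 3 terms
  k=0: (−1)^1·41.5692/(12)·0.8239^5·0.5667^1 = -0.745377
  k=1: (−1)^2·41.5692/(4)·0.8239^3·0.5667^3 = +1.057884
  k=2: (−1)^3·41.5692/(12)·0.8239^1·0.5667^5 = -0.166824
d^3_{1,0}(1.205) = -0.745377 +1.057884 -0.166824 = +0.145684
|D^3_{1,0}|² = |d^3_{1,0}(β)|² = (+0.145684)² = 0.021224 (the z-rotation phases have unit modulus)

P=0.0212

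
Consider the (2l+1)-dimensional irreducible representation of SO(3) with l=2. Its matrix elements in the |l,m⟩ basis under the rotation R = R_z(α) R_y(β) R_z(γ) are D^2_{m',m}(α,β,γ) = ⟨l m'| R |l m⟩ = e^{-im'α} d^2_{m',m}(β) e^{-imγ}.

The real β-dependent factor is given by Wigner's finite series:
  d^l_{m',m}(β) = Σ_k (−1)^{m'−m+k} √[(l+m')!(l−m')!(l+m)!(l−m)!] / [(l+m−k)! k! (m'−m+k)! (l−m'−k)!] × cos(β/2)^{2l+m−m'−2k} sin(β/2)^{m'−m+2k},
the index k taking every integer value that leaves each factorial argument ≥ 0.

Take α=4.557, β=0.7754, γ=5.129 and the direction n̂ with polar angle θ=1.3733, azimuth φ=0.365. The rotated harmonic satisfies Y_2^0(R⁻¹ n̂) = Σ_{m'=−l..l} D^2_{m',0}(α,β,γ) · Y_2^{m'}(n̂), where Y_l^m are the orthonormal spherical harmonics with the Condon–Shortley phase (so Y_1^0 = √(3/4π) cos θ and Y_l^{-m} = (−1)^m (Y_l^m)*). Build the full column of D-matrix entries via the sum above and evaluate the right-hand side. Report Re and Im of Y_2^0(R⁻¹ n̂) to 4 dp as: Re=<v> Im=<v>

Need the full column D^2_{m',0} for m'=−2..2 at α=4.557, β=0.7754, γ=5.129.
cos(β/2)=0.925781, sin(β/2)=0.378060
d^2_{-2,0}: single k=2 term ⇒ +0.300064;  D = -0.285690+0.091759i
d^2_{-1,0}: k∈[1..2] ⇒ +0.734787 -0.122537 = +0.612250;  D = -0.094755-0.604873i
d^2_{0,0}: k∈[0..2] ⇒ +0.734570 -0.490003 +0.020429 = +0.264996;  D = +0.264996+0.000000i
d^2_{1,0}: k∈[0..1] ⇒ -0.734787 +0.122537 = -0.612250;  D = +0.094755-0.604873i
d^2_{2,0}: single k=0 term ⇒ +0.300064;  D = -0.285690-0.091759i
Y_2^{m'}(θ=1.3733,φ=0.365) and Σ D·Y over m':
  (-0.2857+0.0918i)·(+0.2768-0.2477i)  (-0.0948-0.6049i)·(+0.1388-0.0531i)  (+0.2650+0.0000i)·(-0.2790+0.0000i)  (+0.0948-0.6049i)·(-0.1388-0.0531i)  (-0.2857-0.0918i)·(+0.2768+0.2477i)
Y_2^0(R⁻¹ n̂) = -0.277103+0.000000i

Re=-0.2771 Im=0.0000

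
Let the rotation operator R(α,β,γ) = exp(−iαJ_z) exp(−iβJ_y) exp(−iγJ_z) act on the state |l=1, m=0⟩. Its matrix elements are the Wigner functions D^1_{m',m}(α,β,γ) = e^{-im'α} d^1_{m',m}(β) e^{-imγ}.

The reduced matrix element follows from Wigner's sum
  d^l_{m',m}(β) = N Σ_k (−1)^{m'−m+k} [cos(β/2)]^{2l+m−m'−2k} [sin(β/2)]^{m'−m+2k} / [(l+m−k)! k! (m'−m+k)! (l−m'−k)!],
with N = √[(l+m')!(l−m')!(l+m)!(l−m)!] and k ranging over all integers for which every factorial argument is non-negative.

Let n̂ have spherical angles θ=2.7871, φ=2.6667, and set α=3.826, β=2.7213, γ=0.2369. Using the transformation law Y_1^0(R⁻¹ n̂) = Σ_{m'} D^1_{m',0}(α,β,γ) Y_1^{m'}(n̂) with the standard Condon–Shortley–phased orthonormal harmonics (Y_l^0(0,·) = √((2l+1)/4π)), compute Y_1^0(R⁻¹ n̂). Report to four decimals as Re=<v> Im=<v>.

Need the full column D^1_{m',0} for m'=−1..1 at α=3.826, β=2.7213, γ=0.2369.
cos(β/2)=0.208603, sin(β/2)=0.978000
d^1_{-1,0}: single k=1 term ⇒ +0.288519;  D = -0.223543-0.182406i
d^1_{0,0}: k∈[0..1] ⇒ +0.043515 -0.956485 = -0.912970;  D = -0.912970+0.000000i
d^1_{1,0}: single k=0 term ⇒ -0.288519;  D = +0.223543-0.182406i
Y_1^{m'}(θ=2.7871,φ=2.6667) and Σ D·Y over m':
  (-0.2235-0.1824i)·(-0.1067-0.0548i)  (-0.9130+0.0000i)·(-0.4582+0.0000i)  (+0.2235-0.1824i)·(+0.1067-0.0548i)
Y_1^0(R⁻¹ n̂) = +0.446023+0.000000i

Re=0.4460 Im=0.0000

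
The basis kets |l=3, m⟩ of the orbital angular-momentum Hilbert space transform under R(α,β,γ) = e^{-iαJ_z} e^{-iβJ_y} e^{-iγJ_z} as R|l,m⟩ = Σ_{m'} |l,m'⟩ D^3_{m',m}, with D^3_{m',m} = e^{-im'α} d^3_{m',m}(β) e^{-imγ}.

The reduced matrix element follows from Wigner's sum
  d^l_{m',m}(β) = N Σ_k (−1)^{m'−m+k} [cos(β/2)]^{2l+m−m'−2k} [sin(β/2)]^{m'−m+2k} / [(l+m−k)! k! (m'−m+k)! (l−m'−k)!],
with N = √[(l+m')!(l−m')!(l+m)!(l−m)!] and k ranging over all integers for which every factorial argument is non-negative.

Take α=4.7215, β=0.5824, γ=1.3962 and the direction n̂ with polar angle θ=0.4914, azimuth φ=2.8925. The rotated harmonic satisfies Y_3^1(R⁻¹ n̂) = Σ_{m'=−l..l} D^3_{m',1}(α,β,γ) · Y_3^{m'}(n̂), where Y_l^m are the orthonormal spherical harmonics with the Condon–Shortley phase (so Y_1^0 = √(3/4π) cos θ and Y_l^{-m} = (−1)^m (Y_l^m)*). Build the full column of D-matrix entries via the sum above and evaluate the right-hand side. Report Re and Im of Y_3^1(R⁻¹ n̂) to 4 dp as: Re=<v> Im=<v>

Re=0.2217 Im=-0.2001

Need the full column D^3_{m',1} for m'=−3..3 at α=4.7215, β=0.5824, γ=1.3962.
cos(β/2)=0.957900, sin(β/2)=0.287102
d^3_{-3,1}: single k=4 term ⇒ +0.024145;  D = +0.023655+0.004843i
d^3_{-2,1}: k∈[3..4] ⇒ +0.131552 -0.005909 = +0.125644;  D = -0.024077+0.123315i
d^3_{-1,1}: k∈[2..4] ⇒ +0.416394 -0.049874 +0.000560 = +0.367080;  D = -0.360903-0.067057i
d^3_{0,1}: k∈[1..3] ⇒ +0.802098 -0.216163 +0.006473 = +0.592409;  D = +0.102908-0.583402i
d^3_{1,1}: k∈[0..2] ⇒ +0.772540 -0.555192 +0.037406 = +0.254754;  D = +0.251274+0.041966i
d^3_{2,1}: k∈[0..1] ⇒ -0.732212 +0.131552 = -0.600660;  D = +0.093545-0.593331i
d^3_{3,1}: single k=0 term ⇒ +0.268781;  D = -0.265872-0.039439i
Y_3^{m'}(θ=0.4914,φ=2.8925) and Σ D·Y over m':
  (+0.0237+0.0048i)·(-0.0322-0.0298i)  (-0.0241+0.1233i)·(+0.1762+0.0959i)  (-0.3609-0.0671i)·(-0.4266-0.1085i)  (+0.1029-0.5834i)·(+0.2918+0.0000i)  (+0.2513+0.0420i)·(+0.4266-0.1085i)  (+0.0935-0.5933i)·(+0.1762-0.0959i)  (-0.2659-0.0394i)·(+0.0322-0.0298i)
Y_3^1(R⁻¹ n̂) = +0.221676-0.200118i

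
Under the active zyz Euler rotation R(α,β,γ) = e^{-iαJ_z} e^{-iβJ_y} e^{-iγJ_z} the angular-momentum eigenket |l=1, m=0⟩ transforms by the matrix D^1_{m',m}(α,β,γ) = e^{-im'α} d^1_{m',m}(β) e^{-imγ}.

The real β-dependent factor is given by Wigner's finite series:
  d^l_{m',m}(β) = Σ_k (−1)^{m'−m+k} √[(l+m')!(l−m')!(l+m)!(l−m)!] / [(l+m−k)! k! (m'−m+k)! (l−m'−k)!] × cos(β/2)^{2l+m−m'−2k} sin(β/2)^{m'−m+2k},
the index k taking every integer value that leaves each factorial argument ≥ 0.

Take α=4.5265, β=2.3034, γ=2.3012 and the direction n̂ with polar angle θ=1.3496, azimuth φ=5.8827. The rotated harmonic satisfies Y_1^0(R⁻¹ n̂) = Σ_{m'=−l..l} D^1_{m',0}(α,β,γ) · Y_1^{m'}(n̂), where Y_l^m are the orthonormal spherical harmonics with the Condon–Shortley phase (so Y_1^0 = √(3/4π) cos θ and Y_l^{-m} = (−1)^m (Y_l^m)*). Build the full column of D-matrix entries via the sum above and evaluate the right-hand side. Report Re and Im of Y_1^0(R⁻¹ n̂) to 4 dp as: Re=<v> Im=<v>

Need the full column D^1_{m',0} for m'=−1..1 at α=4.5265, β=2.3034, γ=2.3012.
cos(β/2)=0.406935, sin(β/2)=0.913457
d^1_{-1,0}: single k=1 term ⇒ +0.525688;  D = -0.097158-0.516632i
d^1_{0,0}: k∈[0..1] ⇒ +0.165596 -0.834404 = -0.668808;  D = -0.668808+0.000000i
d^1_{1,0}: single k=0 term ⇒ -0.525688;  D = +0.097158-0.516632i
Y_1^{m'}(θ=1.3496,φ=5.8827) and Σ D·Y over m':
  (-0.0972-0.5166i)·(+0.3104+0.1314i)  (-0.6688+0.0000i)·(+0.1072+0.0000i)  (+0.0972-0.5166i)·(-0.3104+0.1314i)
Y_1^0(R⁻¹ n̂) = +0.003775+0.000000i

Re=0.0038 Im=0.0000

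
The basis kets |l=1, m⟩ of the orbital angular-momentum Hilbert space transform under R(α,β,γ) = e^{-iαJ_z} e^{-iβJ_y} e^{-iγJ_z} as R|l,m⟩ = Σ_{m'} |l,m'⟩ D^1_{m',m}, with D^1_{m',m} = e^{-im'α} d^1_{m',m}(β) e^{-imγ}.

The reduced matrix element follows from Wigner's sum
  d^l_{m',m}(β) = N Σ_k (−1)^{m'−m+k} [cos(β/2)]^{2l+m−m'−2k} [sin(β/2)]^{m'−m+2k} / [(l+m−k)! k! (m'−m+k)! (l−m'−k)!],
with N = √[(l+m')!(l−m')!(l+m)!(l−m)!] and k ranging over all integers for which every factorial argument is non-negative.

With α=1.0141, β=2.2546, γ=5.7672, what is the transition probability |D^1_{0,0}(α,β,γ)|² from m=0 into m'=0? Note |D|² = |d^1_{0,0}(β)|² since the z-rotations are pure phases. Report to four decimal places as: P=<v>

Split into d^1_{0,0}(β=2.2546) × two z-phases.
With c≡cos(β/2)=0.429100 and s≡sin(β/2)=0.903257, N=[1·1·1·1]^{1/2}=1.000000
k∈{0,1} keeps every argument non-negative
  k=0: (−1)^0·1.0000/(1)·0.4291^2·0.9033^0 = +0.184127
  k=1: (−1)^1·1.0000/(1)·0.4291^0·0.9033^2 = -0.815873
d^1_{0,0}(2.2546) = +0.184127 -0.815873 = -0.631746
|D^1_{0,0}|² = |d^1_{0,0}(β)|² = (-0.631746)² = 0.399103 (the z-rotation phases have unit modulus)

P=0.3991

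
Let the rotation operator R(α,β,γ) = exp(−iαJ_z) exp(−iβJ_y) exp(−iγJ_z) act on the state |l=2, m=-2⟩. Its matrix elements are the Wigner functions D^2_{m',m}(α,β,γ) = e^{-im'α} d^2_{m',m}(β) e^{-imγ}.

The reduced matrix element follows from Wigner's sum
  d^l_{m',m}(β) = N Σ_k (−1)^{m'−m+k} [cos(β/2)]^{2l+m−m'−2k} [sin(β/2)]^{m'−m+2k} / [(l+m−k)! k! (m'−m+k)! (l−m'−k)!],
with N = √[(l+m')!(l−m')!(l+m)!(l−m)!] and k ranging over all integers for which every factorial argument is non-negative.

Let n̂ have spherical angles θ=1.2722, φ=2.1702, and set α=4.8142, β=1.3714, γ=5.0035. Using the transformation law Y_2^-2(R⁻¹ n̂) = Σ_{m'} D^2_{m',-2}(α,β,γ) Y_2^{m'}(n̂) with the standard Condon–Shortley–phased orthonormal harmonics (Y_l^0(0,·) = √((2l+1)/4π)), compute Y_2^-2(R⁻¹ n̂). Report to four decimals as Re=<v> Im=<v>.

Re=-0.0877 Im=0.1341

Need the full column D^2_{m',-2} for m'=−2..2 at α=4.8142, β=1.3714, γ=5.0035.
cos(β/2)=0.773976, sin(β/2)=0.633215
d^2_{-2,-2}: single k=0 term ⇒ +0.358848;  D = +0.253630+0.253857i
d^2_{-1,-2}: single k=0 term ⇒ -0.587170;  D = +0.371047-0.455074i
d^2_{0,-2}: single k=0 term ⇒ +0.588346;  D = -0.491412-0.323521i
d^2_{1,-2}: single k=0 term ⇒ -0.393017;  D = -0.181630+0.348529i
d^2_{2,-2}: single k=0 term ⇒ +0.160770;  D = +0.149385+0.059424i
Y_2^{m'}(θ=1.2722,φ=2.1702) and Σ D·Y over m':
  (+0.2536+0.2539i)·(-0.1282+0.3287i)  (+0.3710-0.4551i)·(-0.1225-0.1793i)  (-0.4914-0.3235i)·(-0.2335+0.0000i)  (-0.1816+0.3485i)·(+0.1225-0.1793i)  (+0.1494+0.0594i)·(-0.1282-0.3287i)
Y_2^-2(R⁻¹ n̂) = -0.087683+0.134136i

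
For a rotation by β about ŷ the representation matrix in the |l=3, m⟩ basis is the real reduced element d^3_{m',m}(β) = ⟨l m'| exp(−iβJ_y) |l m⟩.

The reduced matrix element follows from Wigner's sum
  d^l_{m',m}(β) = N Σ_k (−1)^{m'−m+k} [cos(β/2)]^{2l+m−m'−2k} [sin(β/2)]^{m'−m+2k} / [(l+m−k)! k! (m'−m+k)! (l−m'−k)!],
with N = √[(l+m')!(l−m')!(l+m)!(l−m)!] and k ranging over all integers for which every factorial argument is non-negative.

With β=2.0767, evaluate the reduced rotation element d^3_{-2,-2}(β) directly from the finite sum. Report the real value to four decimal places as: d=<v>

d=-0.2294

d^3_{-2,-2}(β=2.0767) via Wigner's sum:
Half-angle: c=0.507643, s=0.861568. N=√(1·120·1·120)=120.000000
k∈{0,1} keeps every argument non-negative
  k=0: (−1)^0·120.0000/(120)·0.5076^6·0.8616^0 = +0.017114
  k=1: (−1)^1·120.0000/(24)·0.5076^4·0.8616^2 = -0.246480
d^3_{-2,-2}(2.0767) = +0.017114 -0.246480 = -0.229366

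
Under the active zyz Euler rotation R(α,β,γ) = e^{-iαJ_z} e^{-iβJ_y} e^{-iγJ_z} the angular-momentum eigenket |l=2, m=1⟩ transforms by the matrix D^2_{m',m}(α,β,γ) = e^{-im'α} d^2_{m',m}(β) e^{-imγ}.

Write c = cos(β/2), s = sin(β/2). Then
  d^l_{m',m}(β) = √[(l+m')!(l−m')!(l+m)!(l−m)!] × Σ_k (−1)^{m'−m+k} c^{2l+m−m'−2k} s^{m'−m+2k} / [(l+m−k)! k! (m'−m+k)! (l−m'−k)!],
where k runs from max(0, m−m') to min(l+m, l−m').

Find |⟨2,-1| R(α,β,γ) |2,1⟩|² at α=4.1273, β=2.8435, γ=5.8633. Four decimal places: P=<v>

First d^2_{-1,1}(β=2.8435), then the phase factors e^{-i(-1)α} and e^{-i(1)γ}:
Half-angle: c=0.148495, s=0.988913. N=√(1·6·6·1)=6.000000
k∈{2,3} keeps every argument non-negative
  k=2: (−1)^0·6.0000/(2)·0.1485^2·0.9889^2 = +0.064694
  k=3: (−1)^1·6.0000/(6)·0.1485^0·0.9889^4 = -0.956385
d^2_{-1,1}(2.8435) = +0.064694 -0.956385 = -0.891691
|D^2_{-1,1}|² = |d^2_{-1,1}(β)|² = (-0.891691)² = 0.795113 (the z-rotation phases have unit modulus)

P=0.7951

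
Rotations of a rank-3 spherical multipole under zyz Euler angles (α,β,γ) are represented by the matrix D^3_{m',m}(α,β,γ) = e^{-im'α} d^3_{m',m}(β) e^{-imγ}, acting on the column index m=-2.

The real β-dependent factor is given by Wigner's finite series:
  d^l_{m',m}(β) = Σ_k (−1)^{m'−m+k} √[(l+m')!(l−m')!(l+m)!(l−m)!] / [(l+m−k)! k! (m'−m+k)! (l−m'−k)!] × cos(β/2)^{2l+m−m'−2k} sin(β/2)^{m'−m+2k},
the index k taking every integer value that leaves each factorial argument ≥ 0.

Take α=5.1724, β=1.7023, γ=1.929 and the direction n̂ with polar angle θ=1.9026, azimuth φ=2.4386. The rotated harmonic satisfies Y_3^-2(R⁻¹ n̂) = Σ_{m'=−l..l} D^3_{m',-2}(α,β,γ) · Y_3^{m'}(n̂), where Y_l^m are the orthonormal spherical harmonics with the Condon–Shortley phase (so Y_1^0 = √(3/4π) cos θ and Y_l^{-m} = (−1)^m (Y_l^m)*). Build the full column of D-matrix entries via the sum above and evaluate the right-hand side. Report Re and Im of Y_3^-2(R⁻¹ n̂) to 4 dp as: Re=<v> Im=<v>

Re=-0.1481 Im=0.2339

Need the full column D^3_{m',-2} for m'=−3..3 at α=5.1724, β=1.7023, γ=1.929.
cos(β/2)=0.659119, sin(β/2)=0.752039
d^3_{-3,-2}: single k=1 term ⇒ +0.229158;  D = +0.198222+0.114984i
d^3_{-2,-2}: k∈[0..1] ⇒ +0.081994 -0.533710 = -0.451716;  D = +0.029626-0.450743i
d^3_{-1,-2}: k∈[0..1] ⇒ -0.295841 +0.770268 = +0.474427;  D = -0.438008+0.182291i
d^3_{0,-2}: k∈[0..1] ⇒ +0.584650 -0.761113 = -0.176463;  D = +0.133083+0.115880i
d^3_{1,-2}: k∈[0..1] ⇒ -0.770268 +0.501378 = -0.268890;  D = -0.068190+0.260100i
d^3_{2,-2}: k∈[0..1] ⇒ +0.694798 -0.180901 = +0.513897;  D = +0.503281-0.103915i
d^3_{3,-2}: single k=0 term ⇒ -0.388366;  D = -0.239224-0.305940i
Y_3^{m'}(θ=1.9026,φ=2.4386) and Σ D·Y over m':
  (+0.1982+0.1150i)·(+0.1807-0.3028i)  (+0.0296-0.4507i)·(-0.0488-0.2936i)  (-0.4380+0.1823i)·(+0.1094+0.0927i)  (+0.1331+0.1159i)·(+0.3002+0.0000i)  (-0.0682+0.2601i)·(-0.1094+0.0927i)  (+0.5033-0.1039i)·(-0.0488+0.2936i)  (-0.2392-0.3059i)·(-0.1807-0.3028i)
Y_3^-2(R⁻¹ n̂) = -0.148126+0.233944i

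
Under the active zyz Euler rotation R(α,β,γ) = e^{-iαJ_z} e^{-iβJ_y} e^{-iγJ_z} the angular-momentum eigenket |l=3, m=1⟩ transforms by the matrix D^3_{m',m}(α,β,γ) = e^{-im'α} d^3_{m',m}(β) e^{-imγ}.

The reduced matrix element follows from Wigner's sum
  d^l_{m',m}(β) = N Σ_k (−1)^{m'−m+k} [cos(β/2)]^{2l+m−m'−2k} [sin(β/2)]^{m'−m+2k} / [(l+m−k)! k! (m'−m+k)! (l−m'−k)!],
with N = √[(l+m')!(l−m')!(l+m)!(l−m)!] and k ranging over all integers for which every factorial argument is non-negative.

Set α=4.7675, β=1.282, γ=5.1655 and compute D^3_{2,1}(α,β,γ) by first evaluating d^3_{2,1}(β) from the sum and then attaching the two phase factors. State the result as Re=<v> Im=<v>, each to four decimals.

First d^3_{2,1}(β=1.282), then the phase factors e^{-i(2)α} and e^{-i(1)γ}:
c=cos(1.282/2)=0.801498, s=sin(1.282/2)=0.597997; N=√[120·1·24·2]=75.894664
The bounds max(0,m−m')=0 and min(l+m,l−m')=1 give 2 terms
  k=0: (−1)^1·75.8947/(24)·0.8015^5·0.5980^1 = -0.625478
  k=1: (−1)^2·75.8947/(12)·0.8015^3·0.5980^3 = +0.696362
d^3_{2,1}(1.282) = -0.625478 +0.696362 = +0.070884
Phases: e^{-i·(2)·4.7675}=-0.993932+0.109999i, e^{-i·(1)·5.1655}=+0.437765+0.899090i ⇒ D=-0.037853-0.059931i

Re=-0.0379 Im=-0.0599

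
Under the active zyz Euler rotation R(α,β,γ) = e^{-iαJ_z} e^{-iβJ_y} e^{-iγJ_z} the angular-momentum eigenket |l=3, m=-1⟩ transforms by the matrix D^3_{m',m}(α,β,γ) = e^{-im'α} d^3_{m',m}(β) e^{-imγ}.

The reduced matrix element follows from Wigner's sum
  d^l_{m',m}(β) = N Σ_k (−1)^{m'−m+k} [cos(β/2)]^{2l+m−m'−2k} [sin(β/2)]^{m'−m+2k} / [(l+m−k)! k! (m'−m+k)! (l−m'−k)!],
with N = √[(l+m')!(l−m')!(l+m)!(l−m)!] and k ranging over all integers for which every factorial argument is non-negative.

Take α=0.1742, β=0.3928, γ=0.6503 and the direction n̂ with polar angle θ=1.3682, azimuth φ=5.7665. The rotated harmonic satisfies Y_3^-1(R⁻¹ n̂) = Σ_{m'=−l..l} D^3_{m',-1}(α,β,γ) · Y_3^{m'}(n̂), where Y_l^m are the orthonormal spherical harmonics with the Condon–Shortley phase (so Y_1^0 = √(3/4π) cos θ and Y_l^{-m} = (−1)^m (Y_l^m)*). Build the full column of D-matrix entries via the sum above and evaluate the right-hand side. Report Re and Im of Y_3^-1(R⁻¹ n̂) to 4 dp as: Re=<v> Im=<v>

Need the full column D^3_{m',-1} for m'=−3..3 at α=0.1742, β=0.3928, γ=0.6503.
cos(β/2)=0.980775, sin(β/2)=0.195140
d^3_{-3,-1}: single k=2 term ⇒ +0.136463;  D = +0.052877+0.125802i
d^3_{-2,-1}: k∈[1..2] ⇒ +0.560007 -0.044338 = +0.515669;  D = +0.279181+0.433558i
d^3_{-1,-1}: k∈[0..2] ⇒ +0.890056 -0.281877 +0.008369 = +0.616548;  D = +0.418589+0.452675i
d^3_{0,-1}: k∈[0..2] ⇒ -0.613457 +0.072855 -0.000961 = -0.541564;  D = -0.431032-0.327876i
d^3_{1,-1}: k∈[0..2] ⇒ +0.211408 -0.011159 +0.000055 = +0.200304;  D = +0.178028+0.091803i
d^3_{2,-1}: k∈[0..1] ⇒ -0.044338 +0.000878 = -0.043460;  D = -0.041495-0.012922i
d^3_{3,-1}: single k=0 term ⇒ +0.005402;  D = +0.005358+0.000688i
Y_3^{m'}(θ=1.3682,φ=5.7665) and Σ D·Y over m':
  (+0.0529+0.1258i)·(+0.0081+0.3921i)  (+0.2792+0.4336i)·(+0.1010+0.1695i)  (+0.4186+0.4527i)·(-0.2195-0.1247i)  (-0.4310-0.3279i)·(-0.2101+0.0000i)  (+0.1780+0.0918i)·(+0.2195-0.1247i)  (-0.0415-0.0129i)·(+0.1010-0.1695i)  (+0.0054+0.0007i)·(-0.0081+0.3921i)
Y_3^-1(R⁻¹ n̂) = +0.004773+0.035929i

Re=0.0048 Im=0.0359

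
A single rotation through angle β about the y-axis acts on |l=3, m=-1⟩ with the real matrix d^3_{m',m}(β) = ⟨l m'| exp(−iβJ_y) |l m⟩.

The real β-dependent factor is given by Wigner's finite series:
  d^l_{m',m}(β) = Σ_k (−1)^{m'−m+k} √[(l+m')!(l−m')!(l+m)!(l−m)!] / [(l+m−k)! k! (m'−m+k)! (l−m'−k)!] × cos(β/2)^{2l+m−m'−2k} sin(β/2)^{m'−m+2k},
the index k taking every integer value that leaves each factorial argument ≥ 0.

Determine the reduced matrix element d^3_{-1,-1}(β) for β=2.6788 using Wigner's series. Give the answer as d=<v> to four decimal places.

d=0.2624

d^3_{-1,-1}(β=2.6788) via Wigner's sum:
With c≡cos(β/2)=0.229337 and s≡sin(β/2)=0.973347, N=[2·24·2·24]^{1/2}=48.000000
Admissible k: 0..2 (factorial args all ≥0)
  k=0: (−1)^0·48.0000/(48)·0.2293^6·0.9733^0 = +0.000145
  k=1: (−1)^1·48.0000/(6)·0.2293^4·0.9733^2 = -0.020966
  k=2: (−1)^2·48.0000/(8)·0.2293^2·0.9733^4 = +0.283250
d^3_{-1,-1}(2.6788) = +0.000145 -0.020966 +0.283250 = +0.262429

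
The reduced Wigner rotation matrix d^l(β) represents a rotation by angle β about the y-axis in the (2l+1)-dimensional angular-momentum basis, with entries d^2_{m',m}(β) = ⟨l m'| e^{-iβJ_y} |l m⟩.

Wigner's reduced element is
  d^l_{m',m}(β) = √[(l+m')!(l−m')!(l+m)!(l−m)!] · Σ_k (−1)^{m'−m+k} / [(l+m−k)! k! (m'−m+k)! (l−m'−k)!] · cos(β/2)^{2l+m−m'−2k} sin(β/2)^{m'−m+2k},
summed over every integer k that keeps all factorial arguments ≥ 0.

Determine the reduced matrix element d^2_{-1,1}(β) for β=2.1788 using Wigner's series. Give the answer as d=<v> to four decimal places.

d^2_{-1,1}(β=2.1788) via Wigner's sum:
With c≡cos(β/2)=0.463017 and s≡sin(β/2)=0.886349, N=[1·6·6·1]^{1/2}=6.000000
k: max(0,(1)−(-1))=2 … min(2+(1),2−(-1))=3
  k=2: (−1)^0·6.0000/(2)·0.4630^2·0.8863^2 = +0.505272
  k=3: (−1)^1·6.0000/(6)·0.4630^0·0.8863^4 = -0.617191
d^2_{-1,1}(2.1788) = +0.505272 -0.617191 = -0.111919

d=-0.1119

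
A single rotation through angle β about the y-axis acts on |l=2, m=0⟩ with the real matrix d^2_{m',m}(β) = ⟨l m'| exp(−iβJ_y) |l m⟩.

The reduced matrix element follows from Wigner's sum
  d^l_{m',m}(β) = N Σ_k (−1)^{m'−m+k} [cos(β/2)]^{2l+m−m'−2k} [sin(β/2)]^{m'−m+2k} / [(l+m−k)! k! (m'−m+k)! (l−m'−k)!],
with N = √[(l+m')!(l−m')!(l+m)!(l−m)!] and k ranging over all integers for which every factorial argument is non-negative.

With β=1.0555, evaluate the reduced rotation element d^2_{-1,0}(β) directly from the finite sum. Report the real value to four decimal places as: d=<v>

d^2_{-1,0}(β=1.0555) via Wigner's sum:
With c≡cos(β/2)=0.863942 and s≡sin(β/2)=0.503591, N=[1·6·2·2]^{1/2}=4.898979
The bounds max(0,m−m')=1 and min(l+m,l−m')=2 give 2 terms
  k=1: (−1)^0·4.8990/(2)·0.8639^3·0.5036^1 = +0.795440
  k=2: (−1)^1·4.8990/(2)·0.8639^1·0.5036^3 = -0.270267
d^2_{-1,0}(1.0555) = +0.795440 -0.270267 = +0.525173

d=0.5252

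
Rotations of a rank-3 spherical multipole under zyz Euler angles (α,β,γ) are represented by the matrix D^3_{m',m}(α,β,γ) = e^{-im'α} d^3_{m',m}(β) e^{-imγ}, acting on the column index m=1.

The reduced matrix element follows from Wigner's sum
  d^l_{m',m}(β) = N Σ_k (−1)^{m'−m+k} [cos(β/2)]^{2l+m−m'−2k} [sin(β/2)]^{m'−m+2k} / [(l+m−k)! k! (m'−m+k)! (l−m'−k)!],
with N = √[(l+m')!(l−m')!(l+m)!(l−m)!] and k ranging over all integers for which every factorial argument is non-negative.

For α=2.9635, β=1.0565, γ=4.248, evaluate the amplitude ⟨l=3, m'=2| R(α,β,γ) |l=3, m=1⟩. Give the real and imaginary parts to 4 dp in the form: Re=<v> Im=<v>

D^3_{2,1}(2.9635,1.0565,4.248) = e^{-i·2·2.9635}·d^3_{2,1}(1.0565)·e^{-i·1·4.248}. Compute d first:
Half-angle: c=0.863690, s=0.504023. N=√(120·1·24·2)=75.894664
The bounds max(0,m−m')=0 and min(l+m,l−m')=1 give 2 terms
  k=0: (−1)^1·75.8947/(24)·0.8637^5·0.5040^1 = -0.766021
  k=1: (−1)^2·75.8947/(12)·0.8637^3·0.5040^3 = +0.521740
d^3_{2,1}(1.0565) = -0.766021 +0.521740 = -0.244280
D = (+0.937234+0.348702i)·(-0.244280)·(-0.447877+0.894095i) = +0.178700-0.166551i

Re=0.1787 Im=-0.1666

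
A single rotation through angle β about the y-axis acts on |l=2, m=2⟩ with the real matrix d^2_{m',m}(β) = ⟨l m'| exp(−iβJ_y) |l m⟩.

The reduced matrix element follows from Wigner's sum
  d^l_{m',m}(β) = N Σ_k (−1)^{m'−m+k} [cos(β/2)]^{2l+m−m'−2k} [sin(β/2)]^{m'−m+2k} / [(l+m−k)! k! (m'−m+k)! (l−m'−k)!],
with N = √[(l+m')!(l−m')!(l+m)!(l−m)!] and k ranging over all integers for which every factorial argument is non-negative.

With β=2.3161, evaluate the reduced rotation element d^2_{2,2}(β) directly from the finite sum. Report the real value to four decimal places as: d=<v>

d^2_{2,2}(β=2.3161) via Wigner's sum:
c=cos(2.3161/2)=0.401127, s=sin(2.3161/2)=0.916023; N=√[24·1·24·1]=24.000000
k: max(0,(2)−(2))=0 … min(2+(2),2−(2))=0
  k=0: (−1)^0·24.0000/(24)·0.4011^4·0.9160^0 = +0.025890
d^2_{2,2}(2.3161) = +0.025890

d=0.0259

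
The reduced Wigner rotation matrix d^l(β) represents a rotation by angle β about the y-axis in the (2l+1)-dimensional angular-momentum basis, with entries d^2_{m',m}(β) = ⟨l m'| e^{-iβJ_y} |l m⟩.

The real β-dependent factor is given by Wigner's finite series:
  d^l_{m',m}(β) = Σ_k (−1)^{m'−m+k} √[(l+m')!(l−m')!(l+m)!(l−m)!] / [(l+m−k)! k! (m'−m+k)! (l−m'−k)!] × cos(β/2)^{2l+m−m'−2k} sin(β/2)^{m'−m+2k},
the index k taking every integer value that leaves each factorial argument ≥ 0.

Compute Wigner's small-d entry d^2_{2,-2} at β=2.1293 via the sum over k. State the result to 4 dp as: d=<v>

d^2_{2,-2}(β=2.1293) via Wigner's sum:
c=cos(2.1293/2)=0.484810, s=sin(2.1293/2)=0.874619; N=√[24·1·1·24]=24.000000
k∈{0} keeps every argument non-negative
  k=0: (−1)^4·24.0000/(24)·0.4848^0·0.8746^4 = +0.585162
d^2_{2,-2}(2.1293) = +0.585162

d=0.5852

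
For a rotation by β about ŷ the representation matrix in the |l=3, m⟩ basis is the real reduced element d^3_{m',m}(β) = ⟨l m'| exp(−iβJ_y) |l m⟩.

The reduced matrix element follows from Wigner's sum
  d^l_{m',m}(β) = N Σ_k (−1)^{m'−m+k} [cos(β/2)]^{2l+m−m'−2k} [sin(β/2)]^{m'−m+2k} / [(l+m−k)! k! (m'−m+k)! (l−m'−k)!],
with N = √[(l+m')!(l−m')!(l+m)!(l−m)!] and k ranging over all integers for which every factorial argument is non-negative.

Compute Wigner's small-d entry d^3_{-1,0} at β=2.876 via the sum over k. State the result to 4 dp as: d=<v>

d^3_{-1,0}(β=2.876) via Wigner's sum:
c=cos(2.876/2)=0.132406, s=sin(2.876/2)=0.991196; N=√[2·24·6·6]=41.569219
The bounds max(0,m−m')=1 and min(l+m,l−m')=3 give 3 terms
  k=1: (−1)^0·41.5692/(12)·0.1324^5·0.9912^1 = +0.000140
  k=2: (−1)^1·41.5692/(4)·0.1324^3·0.9912^3 = -0.023492
  k=3: (−1)^2·41.5692/(12)·0.1324^1·0.9912^5 = +0.438830
d^3_{-1,0}(2.876) = +0.000140 -0.023492 +0.438830 = +0.415478

d=0.4155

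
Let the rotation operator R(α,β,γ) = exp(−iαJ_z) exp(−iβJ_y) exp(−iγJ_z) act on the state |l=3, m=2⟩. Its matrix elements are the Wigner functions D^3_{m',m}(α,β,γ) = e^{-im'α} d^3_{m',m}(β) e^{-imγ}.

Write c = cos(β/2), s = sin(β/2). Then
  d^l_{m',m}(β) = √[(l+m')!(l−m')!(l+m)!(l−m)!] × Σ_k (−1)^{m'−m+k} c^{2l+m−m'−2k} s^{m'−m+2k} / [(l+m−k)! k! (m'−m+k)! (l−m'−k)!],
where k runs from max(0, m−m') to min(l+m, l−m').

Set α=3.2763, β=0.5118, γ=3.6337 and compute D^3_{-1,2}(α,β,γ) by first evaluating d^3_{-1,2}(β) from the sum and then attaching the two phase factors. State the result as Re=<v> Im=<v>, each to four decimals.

First d^3_{-1,2}(β=0.5118), then the phase factors e^{-i(-1)α} and e^{-i(2)γ}:
c=cos(0.5118/2)=0.967436, s=sin(0.5118/2)=0.253116; N=√[2·24·120·1]=75.894664
Admissible k: 3..4 (factorial args all ≥0)
  k=3: (−1)^0·75.8947/(12)·0.9674^3·0.2531^3 = +0.092866
  k=4: (−1)^1·75.8947/(24)·0.9674^1·0.2531^5 = -0.003178
d^3_{-1,2}(0.5118) = +0.092866 -0.003178 = +0.089687
Phases: e^{-i·(-1)·3.2763}=-0.990941-0.134300i, e^{-i·(2)·3.6337}=+0.553517-0.832838i ⇒ D=-0.059225+0.067351i

Re=-0.0592 Im=0.0674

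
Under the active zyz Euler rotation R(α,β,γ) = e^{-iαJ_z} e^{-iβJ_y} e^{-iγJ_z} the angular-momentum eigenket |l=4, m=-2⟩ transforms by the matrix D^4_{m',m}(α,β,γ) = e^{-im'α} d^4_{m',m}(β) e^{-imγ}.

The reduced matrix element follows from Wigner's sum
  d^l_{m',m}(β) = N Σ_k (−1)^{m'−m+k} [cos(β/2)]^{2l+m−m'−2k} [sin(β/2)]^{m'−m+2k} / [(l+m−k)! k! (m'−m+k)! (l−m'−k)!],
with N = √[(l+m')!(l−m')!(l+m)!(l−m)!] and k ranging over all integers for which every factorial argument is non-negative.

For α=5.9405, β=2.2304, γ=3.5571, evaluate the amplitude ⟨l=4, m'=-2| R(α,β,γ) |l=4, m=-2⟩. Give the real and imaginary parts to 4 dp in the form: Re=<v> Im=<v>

D^4_{-2,-2}(5.9405,2.2304,3.5571) = e^{-i·-2·5.9405}·d^4_{-2,-2}(2.2304)·e^{-i·-2·3.5571}. Compute d first:
c=cos(2.2304/2)=0.439998, s=sin(2.2304/2)=0.897999; N=√[2·720·2·720]=1440.000000
Admissible k: 0..2 (factorial args all ≥0)
  k=0: (−1)^0·1440.0000/(1440)·0.4400^8·0.8980^0 = +0.001405
  k=1: (−1)^1·1440.0000/(120)·0.4400^6·0.8980^2 = -0.070216
  k=2: (−1)^2·1440.0000/(96)·0.4400^4·0.8980^4 = +0.365592
d^4_{-2,-2}(2.2304) = +0.001405 -0.070216 +0.365592 = +0.296781
D = (+0.774185-0.632960i)·(+0.296781)·(+0.674127+0.738616i) = +0.293639+0.043072i

Re=0.2936 Im=0.0431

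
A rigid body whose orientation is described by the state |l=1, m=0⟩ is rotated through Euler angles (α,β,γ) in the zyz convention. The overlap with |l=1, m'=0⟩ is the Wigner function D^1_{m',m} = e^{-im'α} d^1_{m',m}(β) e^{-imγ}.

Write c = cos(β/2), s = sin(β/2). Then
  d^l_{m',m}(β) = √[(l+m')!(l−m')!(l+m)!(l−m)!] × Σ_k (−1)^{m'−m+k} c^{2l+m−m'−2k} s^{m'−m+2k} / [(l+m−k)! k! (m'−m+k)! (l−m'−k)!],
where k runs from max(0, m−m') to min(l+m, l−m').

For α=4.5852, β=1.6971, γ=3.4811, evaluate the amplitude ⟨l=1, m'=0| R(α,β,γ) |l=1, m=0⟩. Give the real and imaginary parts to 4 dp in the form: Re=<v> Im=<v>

D^1_{0,0}(4.5852,1.6971,3.4811) = e^{-i·0·4.5852}·d^1_{0,0}(1.6971)·e^{-i·0·3.4811}. Compute d first:
c=cos(1.6971/2)=0.661072, s=sin(1.6971/2)=0.750323; N=√[1·1·1·1]=1.000000
k∈{0,1} keeps every argument non-negative
  k=0: (−1)^0·1.0000/(1)·0.6611^2·0.7503^0 = +0.437016
  k=1: (−1)^1·1.0000/(1)·0.6611^0·0.7503^2 = -0.562984
d^1_{0,0}(1.6971) = +0.437016 -0.562984 = -0.125968
Phases: e^{-i·(0)·4.5852}=+1.000000+0.000000i, e^{-i·(0)·3.4811}=+1.000000+0.000000i ⇒ D=-0.125968+0.000000i

Re=-0.1260 Im=0.0000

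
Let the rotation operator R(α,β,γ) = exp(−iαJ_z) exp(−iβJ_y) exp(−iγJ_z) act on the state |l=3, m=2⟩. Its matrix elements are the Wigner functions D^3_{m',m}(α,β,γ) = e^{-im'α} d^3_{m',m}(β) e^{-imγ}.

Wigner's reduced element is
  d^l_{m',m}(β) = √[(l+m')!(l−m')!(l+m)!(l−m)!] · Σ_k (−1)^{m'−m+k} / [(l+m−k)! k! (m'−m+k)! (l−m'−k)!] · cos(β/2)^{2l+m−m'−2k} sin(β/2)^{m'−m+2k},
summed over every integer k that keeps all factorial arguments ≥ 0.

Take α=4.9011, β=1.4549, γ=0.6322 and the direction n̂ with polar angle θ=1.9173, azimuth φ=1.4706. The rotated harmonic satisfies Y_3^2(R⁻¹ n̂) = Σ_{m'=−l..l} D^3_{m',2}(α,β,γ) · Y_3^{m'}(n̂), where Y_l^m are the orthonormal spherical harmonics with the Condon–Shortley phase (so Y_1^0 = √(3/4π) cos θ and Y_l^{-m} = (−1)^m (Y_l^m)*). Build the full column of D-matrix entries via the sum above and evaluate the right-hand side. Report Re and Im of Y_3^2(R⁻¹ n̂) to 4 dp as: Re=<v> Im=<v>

Need the full column D^3_{m',2} for m'=−3..3 at α=4.9011, β=1.4549, γ=0.6322.
cos(β/2)=0.746872, sin(β/2)=0.664967
d^3_{-3,2}: single k=5 term ⇒ +0.237861;  D = +0.152919+0.182192i
d^3_{-2,2}: k∈[4..5] ⇒ +0.545336 -0.086457 = +0.458879;  D = -0.289900+0.355707i
d^3_{-1,2}: k∈[3..4] ⇒ +0.774765 -0.307077 = +0.467688;  D = -0.411527-0.222211i
d^3_{0,2}: k∈[2..3] ⇒ +0.753611 -0.597385 = +0.156225;  D = +0.047121-0.148949i
d^3_{1,2}: k∈[1..2] ⇒ +0.488689 -0.774765 = -0.286076;  D = -0.284098-0.033589i
d^3_{2,2}: k∈[0..1] ⇒ +0.173572 -0.687949 = -0.514378;  D = -0.036503-0.513081i
d^3_{3,2}: single k=0 term ⇒ -0.378537;  D = +0.365840-0.097218i
Y_3^{m'}(θ=1.9173,φ=1.4706) and Σ D·Y over m':
  (+0.1529+0.1822i)·(-0.1028+0.3316i)  (-0.2899+0.3557i)·(+0.3009+0.0611i)  (-0.4115-0.2222i)·(-0.0129+0.1280i)  (+0.0471-0.1489i)·(+0.3071+0.0000i)  (-0.2841-0.0336i)·(+0.0129+0.1280i)  (-0.0365-0.5131i)·(+0.3009-0.0611i)  (+0.3658-0.0972i)·(+0.1028+0.3316i)
Y_3^2(R⁻¹ n̂) = -0.108743-0.051922i

Re=-0.1087 Im=-0.0519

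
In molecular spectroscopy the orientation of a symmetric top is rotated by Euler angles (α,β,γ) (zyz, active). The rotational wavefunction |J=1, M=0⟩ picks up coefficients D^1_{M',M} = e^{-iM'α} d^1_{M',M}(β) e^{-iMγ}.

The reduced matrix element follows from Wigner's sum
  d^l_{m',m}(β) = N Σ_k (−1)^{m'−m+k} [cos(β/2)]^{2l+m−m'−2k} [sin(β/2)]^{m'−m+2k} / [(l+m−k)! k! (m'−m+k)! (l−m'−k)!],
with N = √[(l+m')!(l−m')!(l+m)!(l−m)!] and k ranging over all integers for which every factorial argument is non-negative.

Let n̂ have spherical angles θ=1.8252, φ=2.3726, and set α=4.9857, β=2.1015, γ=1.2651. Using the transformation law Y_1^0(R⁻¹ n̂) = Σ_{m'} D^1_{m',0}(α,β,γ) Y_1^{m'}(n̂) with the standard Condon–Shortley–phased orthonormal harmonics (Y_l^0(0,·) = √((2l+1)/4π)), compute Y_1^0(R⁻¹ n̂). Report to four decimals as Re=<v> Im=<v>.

Re=-0.2900 Im=0.0000

Need the full column D^1_{m',0} for m'=−1..1 at α=4.9857, β=2.1015, γ=1.2651.
cos(β/2)=0.496920, sin(β/2)=0.867796
d^1_{-1,0}: single k=1 term ⇒ +0.609845;  D = +0.164610-0.587209i
d^1_{0,0}: k∈[0..1] ⇒ +0.246930 -0.753070 = -0.506140;  D = -0.506140+0.000000i
d^1_{1,0}: single k=0 term ⇒ -0.609845;  D = -0.164610-0.587209i
Y_1^{m'}(θ=1.8252,φ=2.3726) and Σ D·Y over m':
  (+0.1646-0.5872i)·(-0.2403-0.2325i)  (-0.5061+0.0000i)·(-0.1230+0.0000i)  (-0.1646-0.5872i)·(+0.2403-0.2325i)
Y_1^0(R⁻¹ n̂) = -0.289953+0.000000i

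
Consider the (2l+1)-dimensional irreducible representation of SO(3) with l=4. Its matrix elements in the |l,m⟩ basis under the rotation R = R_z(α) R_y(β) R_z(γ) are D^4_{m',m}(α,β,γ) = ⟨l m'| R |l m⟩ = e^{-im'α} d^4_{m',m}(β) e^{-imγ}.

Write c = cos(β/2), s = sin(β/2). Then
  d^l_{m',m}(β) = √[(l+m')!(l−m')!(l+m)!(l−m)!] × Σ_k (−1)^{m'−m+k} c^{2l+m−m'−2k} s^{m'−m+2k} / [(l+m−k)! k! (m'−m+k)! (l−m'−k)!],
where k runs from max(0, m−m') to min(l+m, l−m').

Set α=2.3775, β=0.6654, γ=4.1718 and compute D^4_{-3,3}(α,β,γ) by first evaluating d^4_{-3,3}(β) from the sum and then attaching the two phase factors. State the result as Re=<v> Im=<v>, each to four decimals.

Re=0.0046 Im=0.0058

D^4_{-3,3}(2.3775,0.6654,4.1718) = e^{-i·-3·2.3775}·d^4_{-3,3}(0.6654)·e^{-i·3·4.1718}. Compute d first:
With c≡cos(β/2)=0.945164 and s≡sin(β/2)=0.326596, N=[1·5040·5040·1]^{1/2}=5040.000000
The bounds max(0,m−m')=6 and min(l+m,l−m')=7 give 2 terms
  k=6: (−1)^0·5040.0000/(720)·0.9452^2·0.3266^6 = +0.007589
  k=7: (−1)^1·5040.0000/(5040)·0.9452^0·0.3266^8 = -0.000129
d^4_{-3,3}(0.6654) = +0.007589 -0.000129 = +0.007459
D = (+0.660498+0.750828i)·(+0.007459)·(+0.998701+0.050949i) = +0.004635+0.005845i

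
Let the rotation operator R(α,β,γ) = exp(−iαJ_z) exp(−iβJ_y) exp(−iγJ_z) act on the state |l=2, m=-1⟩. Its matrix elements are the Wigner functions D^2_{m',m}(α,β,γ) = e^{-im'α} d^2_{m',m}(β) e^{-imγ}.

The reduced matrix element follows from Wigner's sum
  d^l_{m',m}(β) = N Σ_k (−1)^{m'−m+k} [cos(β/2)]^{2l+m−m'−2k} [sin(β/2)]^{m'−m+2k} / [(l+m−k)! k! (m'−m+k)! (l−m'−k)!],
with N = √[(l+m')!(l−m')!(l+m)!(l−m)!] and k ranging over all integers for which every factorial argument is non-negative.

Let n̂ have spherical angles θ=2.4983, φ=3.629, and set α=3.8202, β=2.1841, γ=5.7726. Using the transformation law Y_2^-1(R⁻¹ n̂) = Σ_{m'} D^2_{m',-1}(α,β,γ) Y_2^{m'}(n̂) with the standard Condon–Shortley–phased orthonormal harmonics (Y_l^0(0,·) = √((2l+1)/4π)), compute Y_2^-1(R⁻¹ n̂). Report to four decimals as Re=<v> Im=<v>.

Need the full column D^2_{m',-1} for m'=−2..2 at α=3.8202, β=2.1841, γ=5.7726.
cos(β/2)=0.460667, sin(β/2)=0.887573
d^2_{-2,-1}: single k=1 term ⇒ +0.173538;  D = +0.114971+0.129989i
d^2_{-1,-1}: k∈[0..1] ⇒ +0.045035 -0.501538 = -0.456503;  D = +0.450074+0.076342i
d^2_{0,-1}: k∈[0..1] ⇒ -0.212540 +0.788996 = +0.576456;  D = +0.502934-0.281707i
d^2_{1,-1}: k∈[0..1] ⇒ +0.501538 -0.620607 = -0.119069;  D = +0.044343-0.110505i
d^2_{2,-1}: single k=0 term ⇒ -0.644213;  D = +0.188533+0.616008i
Y_2^{m'}(θ=2.4983,φ=3.629) and Σ D·Y over m':
  (+0.1150+0.1300i)·(+0.0780-0.1150i)  (+0.4501+0.0763i)·(+0.3276-0.1736i)  (+0.5029-0.2817i)·(+0.2903+0.0000i)  (+0.0443-0.1105i)·(-0.3276-0.1736i)  (+0.1885+0.6160i)·(+0.0780+0.1150i)
Y_2^-1(R⁻¹ n̂) = +0.240788-0.039779i

Re=0.2408 Im=-0.0398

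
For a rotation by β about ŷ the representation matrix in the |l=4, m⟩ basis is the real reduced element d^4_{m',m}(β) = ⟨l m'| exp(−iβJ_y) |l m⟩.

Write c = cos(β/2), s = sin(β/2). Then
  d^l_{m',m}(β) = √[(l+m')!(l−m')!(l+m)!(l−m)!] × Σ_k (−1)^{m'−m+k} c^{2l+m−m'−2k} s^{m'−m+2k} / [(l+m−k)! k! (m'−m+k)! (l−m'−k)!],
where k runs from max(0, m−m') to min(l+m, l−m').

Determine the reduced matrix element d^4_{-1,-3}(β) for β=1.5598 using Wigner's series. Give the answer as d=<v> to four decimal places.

d^4_{-1,-3}(β=1.5598) via Wigner's sum:
With c≡cos(β/2)=0.710984 and s≡sin(β/2)=0.703208, N=[6·120·1·5040]^{1/2}=1904.940944
Admissible k: 0..1 (factorial args all ≥0)
  k=0: (−1)^2·1904.9409/(240)·0.7110^6·0.7032^2 = +0.506987
  k=1: (−1)^3·1904.9409/(144)·0.7110^4·0.7032^4 = -0.826597
d^4_{-1,-3}(1.5598) = +0.506987 -0.826597 = -0.319610

d=-0.3196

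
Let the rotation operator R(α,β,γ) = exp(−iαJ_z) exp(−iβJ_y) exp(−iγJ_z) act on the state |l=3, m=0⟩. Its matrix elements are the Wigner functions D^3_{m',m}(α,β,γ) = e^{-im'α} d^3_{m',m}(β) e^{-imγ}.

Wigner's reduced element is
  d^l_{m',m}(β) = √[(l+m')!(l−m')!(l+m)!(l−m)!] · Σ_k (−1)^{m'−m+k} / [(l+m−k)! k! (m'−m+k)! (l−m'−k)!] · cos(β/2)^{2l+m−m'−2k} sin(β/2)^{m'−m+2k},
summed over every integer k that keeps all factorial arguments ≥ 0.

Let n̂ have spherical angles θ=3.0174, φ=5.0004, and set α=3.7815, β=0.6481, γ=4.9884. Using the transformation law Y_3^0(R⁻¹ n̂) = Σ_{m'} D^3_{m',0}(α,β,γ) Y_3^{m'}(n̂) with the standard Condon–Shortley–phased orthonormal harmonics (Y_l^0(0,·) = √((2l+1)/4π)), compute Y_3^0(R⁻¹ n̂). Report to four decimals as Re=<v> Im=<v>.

Need the full column D^3_{m',0} for m'=−3..3 at α=3.7815, β=0.6481, γ=4.9884.
cos(β/2)=0.947954, sin(β/2)=0.318408
d^3_{-3,0}: single k=3 term ⇒ +0.122979;  D = +0.042045-0.115568i
d^3_{-2,0}: k∈[2..3] ⇒ +0.448413 -0.050591 = +0.397822;  D = +0.114132+0.381098i
d^3_{-1,0}: k∈[1..3] ⇒ +0.844327 -0.285777 +0.010747 = +0.569298;  D = -0.456663-0.339940i
d^3_{0,0}: k∈[0..3] ⇒ +0.725642 -0.736817 +0.083129 -0.001042 = +0.070912;  D = +0.070912+0.000000i
d^3_{1,0}: k∈[0..2] ⇒ -0.844327 +0.285777 -0.010747 = -0.569298;  D = +0.456663-0.339940i
d^3_{2,0}: k∈[0..1] ⇒ +0.448413 -0.050591 = +0.397822;  D = +0.114132-0.381098i
d^3_{3,0}: single k=0 term ⇒ -0.122979;  D = -0.042045-0.115568i
Y_3^{m'}(θ=3.0174,φ=5.0004) and Σ D·Y over m':
  (+0.0420-0.1156i)·(-0.0006-0.0005i)  (+0.1141+0.3811i)·(+0.0131-0.0085i)  (-0.4567-0.3399i)·(+0.0446+0.1506i)  (+0.0709+0.0000i)·(-0.7122+0.0000i)  (+0.4567-0.3399i)·(-0.0446+0.1506i)  (+0.1141-0.3811i)·(+0.0131+0.0085i)  (-0.0420-0.1156i)·(+0.0006-0.0005i)
Y_3^0(R⁻¹ n̂) = +0.020405-0.000000i

Re=0.0204 Im=0.0000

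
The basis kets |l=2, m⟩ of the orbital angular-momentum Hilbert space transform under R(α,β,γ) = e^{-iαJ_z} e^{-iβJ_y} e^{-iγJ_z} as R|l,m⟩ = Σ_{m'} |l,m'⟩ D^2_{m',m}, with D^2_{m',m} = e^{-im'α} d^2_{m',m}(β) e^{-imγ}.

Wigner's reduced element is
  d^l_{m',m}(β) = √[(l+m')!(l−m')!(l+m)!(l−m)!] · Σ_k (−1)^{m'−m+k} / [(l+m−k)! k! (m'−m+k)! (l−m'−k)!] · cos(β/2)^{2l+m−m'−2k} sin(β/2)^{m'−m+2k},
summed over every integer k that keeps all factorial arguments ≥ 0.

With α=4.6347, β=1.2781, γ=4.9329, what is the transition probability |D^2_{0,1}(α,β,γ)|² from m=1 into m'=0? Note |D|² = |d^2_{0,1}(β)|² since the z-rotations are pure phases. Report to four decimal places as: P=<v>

First d^2_{0,1}(β=1.2781), then the phase factors e^{-i(0)α} and e^{-i(1)γ}:
With c≡cos(β/2)=0.802663 and s≡sin(β/2)=0.596433, N=[2·2·6·1]^{1/2}=4.898979
The bounds max(0,m−m')=1 and min(l+m,l−m')=2 give 2 terms
  k=1: (−1)^0·4.8990/(2)·0.8027^3·0.5964^1 = +0.755504
  k=2: (−1)^1·4.8990/(2)·0.8027^1·0.5964^3 = -0.417152
d^2_{0,1}(1.2781) = +0.755504 -0.417152 = +0.338352
|D^2_{0,1}|² = |d^2_{0,1}(β)|² = (+0.338352)² = 0.114482 (the z-rotation phases have unit modulus)

P=0.1145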